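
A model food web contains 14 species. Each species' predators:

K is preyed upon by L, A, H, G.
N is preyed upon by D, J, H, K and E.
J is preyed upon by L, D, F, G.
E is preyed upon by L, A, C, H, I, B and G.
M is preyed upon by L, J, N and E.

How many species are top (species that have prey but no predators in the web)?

Top species (has prey, but nothing eats it): C, D, L, B, H, A, G, F, I.
Count: 9.

9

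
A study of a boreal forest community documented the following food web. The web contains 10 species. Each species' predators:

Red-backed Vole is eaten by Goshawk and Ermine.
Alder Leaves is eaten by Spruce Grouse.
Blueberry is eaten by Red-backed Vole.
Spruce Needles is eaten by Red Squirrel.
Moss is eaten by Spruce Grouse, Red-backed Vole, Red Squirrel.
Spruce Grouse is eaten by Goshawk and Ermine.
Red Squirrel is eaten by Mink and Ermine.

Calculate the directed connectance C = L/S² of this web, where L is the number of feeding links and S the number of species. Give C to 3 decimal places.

The web has S = 10 species and L = 12 feeding links.
C = L / S² = 12 / 100 = 0.1200 ≈ 0.120.

C = 0.120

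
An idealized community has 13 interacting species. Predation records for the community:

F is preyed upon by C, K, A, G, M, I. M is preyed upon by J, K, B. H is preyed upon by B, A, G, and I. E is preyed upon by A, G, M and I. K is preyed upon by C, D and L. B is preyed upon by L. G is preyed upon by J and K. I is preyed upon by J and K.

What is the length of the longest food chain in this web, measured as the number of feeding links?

3 links

One longest chain: E → M → K → L.
It has 4 species and 3 links.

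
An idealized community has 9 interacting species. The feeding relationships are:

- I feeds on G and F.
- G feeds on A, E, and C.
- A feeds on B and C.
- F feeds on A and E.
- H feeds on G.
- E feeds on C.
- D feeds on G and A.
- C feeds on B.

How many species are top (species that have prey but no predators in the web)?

Top species (has prey, but nothing eats it): D, I, H.
Count: 3.

3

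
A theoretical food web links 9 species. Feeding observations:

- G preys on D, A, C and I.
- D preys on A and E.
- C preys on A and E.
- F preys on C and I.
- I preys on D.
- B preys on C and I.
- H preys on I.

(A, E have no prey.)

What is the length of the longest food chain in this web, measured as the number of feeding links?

One longest chain: A → D → I → B.
It has 4 species and 3 links.

3 links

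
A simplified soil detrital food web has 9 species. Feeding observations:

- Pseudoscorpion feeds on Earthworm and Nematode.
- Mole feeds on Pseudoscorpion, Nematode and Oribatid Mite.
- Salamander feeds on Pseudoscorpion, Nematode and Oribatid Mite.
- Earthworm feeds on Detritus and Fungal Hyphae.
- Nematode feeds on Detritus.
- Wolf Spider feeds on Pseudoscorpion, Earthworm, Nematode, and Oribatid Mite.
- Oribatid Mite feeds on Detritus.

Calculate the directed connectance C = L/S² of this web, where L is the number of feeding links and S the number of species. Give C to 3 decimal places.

C = 0.198

The web has S = 9 species and L = 16 feeding links.
C = L / S² = 16 / 81 = 0.1975 ≈ 0.198.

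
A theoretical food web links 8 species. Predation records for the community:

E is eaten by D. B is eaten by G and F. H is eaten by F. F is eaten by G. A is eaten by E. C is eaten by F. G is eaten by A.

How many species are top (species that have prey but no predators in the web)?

1

Top species (has prey, but nothing eats it): D.
Count: 1.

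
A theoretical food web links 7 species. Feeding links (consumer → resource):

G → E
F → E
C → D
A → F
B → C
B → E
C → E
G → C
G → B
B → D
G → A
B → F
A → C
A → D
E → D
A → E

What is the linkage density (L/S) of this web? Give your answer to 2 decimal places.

L/S = 2.29

There are L = 16 links among S = 7 species.
L/S = 16/7 = 2.2857 ≈ 2.29.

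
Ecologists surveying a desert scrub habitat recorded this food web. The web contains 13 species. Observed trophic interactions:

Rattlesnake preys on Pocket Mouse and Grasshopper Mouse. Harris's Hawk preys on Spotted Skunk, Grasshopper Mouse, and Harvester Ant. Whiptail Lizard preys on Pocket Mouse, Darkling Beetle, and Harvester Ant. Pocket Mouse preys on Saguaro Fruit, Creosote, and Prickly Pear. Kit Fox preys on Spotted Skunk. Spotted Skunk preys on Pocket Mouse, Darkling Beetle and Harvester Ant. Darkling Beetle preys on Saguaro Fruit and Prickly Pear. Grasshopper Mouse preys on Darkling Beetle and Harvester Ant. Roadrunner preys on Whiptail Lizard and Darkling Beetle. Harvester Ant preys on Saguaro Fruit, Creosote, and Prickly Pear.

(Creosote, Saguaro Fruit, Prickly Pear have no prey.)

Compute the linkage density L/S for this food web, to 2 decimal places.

There are L = 24 links among S = 13 species.
L/S = 24/13 = 1.8462 ≈ 1.85.

L/S = 1.85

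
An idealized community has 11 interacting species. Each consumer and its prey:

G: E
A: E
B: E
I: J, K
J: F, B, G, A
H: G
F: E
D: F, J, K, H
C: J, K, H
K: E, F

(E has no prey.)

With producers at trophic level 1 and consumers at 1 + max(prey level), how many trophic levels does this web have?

4

Producers (level 1): E.
E → F → J → C gives C level 4.
No species has a prey at level 4, so no species reaches level 5.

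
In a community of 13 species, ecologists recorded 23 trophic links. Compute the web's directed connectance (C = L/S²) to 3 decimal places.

The web has S = 13 species and L = 23 feeding links.
C = L / S² = 23 / 169 = 0.1361 ≈ 0.136.

C = 0.136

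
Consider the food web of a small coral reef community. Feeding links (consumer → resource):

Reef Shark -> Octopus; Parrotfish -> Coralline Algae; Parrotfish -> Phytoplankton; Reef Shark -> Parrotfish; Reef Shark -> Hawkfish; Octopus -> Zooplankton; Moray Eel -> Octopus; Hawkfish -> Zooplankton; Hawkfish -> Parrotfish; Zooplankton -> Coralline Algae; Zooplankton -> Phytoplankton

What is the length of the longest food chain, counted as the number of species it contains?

One longest chain: Phytoplankton → Zooplankton → Octopus → Reef Shark.
It has 4 species and 3 links.

4 species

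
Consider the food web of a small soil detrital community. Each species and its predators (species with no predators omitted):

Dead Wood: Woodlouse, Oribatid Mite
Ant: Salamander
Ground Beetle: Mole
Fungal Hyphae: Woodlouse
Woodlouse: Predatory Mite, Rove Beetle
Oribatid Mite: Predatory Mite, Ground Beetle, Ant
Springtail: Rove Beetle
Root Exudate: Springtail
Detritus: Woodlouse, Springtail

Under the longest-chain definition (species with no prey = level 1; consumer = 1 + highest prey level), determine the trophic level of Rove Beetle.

Dead Wood has no prey (basal) → level 1.
Woodlouse eats Dead Wood (level 1); other prey at levels: Detritus 1, Fungal Hyphae 1 → level 2.
Rove Beetle eats Woodlouse (level 2); other prey at levels: Springtail 2 → level 3.

Trophic level 3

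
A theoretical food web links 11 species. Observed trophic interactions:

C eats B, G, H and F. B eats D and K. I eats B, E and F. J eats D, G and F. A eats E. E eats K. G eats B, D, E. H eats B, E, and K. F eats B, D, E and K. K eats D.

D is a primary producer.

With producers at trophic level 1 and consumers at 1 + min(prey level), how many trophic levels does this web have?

4

Producers (level 1): D.
Following each consumer down to its lowest-level prey: D → K → E → A (levels 1 through 4).
All prey of A (E 3) are at level 3 or above, so A is at level 1 + 3 = 4.
Every consumer has at least one prey at level 3 or below, so none exceeds level 4.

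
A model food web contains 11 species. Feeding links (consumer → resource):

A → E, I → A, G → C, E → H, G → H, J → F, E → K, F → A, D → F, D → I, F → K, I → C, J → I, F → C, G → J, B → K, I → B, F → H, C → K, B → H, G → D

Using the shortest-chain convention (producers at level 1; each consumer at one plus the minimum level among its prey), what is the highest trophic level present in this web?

Producers (level 1): H, K.
Following each consumer down to its lowest-level prey: H → F → D (levels 1 through 3).
All prey of D (F 2, I 3) are at level 2 or above, so D is at level 1 + 2 = 3.
Every consumer has at least one prey at level 2 or below, so none exceeds level 3.

3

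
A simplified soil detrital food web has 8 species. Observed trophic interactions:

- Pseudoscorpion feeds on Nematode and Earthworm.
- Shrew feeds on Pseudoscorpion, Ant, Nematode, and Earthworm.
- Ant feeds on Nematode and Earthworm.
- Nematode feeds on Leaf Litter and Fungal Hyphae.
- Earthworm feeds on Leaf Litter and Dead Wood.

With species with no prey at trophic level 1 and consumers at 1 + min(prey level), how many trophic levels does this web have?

Basal resources (level 1): Leaf Litter, Fungal Hyphae, Dead Wood.
Following each consumer down to its lowest-level prey: Leaf Litter → Earthworm → Ant (levels 1 through 3).
All prey of Ant (Earthworm 2, Nematode 2) are at level 2 or above, so Ant is at level 1 + 2 = 3.
Every consumer has at least one prey at level 2 or below, so none exceeds level 3.

3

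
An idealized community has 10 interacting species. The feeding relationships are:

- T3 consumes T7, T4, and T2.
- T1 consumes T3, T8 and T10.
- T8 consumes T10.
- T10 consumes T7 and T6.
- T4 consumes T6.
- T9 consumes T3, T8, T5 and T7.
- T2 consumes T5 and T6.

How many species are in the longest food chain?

One longest chain: T6 → T10 → T8 → T9.
It has 4 species and 3 links.

4 species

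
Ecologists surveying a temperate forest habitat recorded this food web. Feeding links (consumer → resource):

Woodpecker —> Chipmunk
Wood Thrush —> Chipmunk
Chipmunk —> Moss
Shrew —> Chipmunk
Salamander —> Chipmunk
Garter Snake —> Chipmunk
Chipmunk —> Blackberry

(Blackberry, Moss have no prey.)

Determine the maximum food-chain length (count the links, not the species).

One longest chain: Blackberry → Chipmunk → Salamander.
It has 3 species and 2 links.

2 links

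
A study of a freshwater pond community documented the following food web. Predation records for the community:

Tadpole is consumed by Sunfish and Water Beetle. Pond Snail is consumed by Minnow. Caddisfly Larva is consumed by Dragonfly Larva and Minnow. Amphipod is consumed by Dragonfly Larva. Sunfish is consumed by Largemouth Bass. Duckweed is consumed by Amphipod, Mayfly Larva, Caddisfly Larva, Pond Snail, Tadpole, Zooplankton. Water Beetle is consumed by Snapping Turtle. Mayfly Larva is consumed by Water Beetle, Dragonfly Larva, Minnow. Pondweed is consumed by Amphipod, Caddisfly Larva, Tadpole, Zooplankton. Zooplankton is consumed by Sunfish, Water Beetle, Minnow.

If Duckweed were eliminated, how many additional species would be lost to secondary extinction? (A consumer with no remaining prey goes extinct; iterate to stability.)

2

Remove Duckweed.
Round 1: Pond Snail (all prey gone), Mayfly Larva (all prey gone) → extinct.
No further losses. Total secondary extinctions: 2.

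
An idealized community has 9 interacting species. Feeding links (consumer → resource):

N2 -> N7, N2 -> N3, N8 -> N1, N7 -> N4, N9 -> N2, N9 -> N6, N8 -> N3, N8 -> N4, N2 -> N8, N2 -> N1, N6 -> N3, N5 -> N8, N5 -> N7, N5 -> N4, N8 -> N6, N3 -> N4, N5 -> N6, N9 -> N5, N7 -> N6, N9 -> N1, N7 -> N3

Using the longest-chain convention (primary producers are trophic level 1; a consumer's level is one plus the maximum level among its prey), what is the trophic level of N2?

Trophic level 5

N4 is a producer → level 1.
N3 eats N4 → level 2.
N6 eats N3 → level 3.
N7 eats N6 (level 3); other prey at levels: N4 1, N3 2 → level 4.
N2 eats N7 (level 4); other prey at levels: N1 1, N3 2, N8 4 → level 5.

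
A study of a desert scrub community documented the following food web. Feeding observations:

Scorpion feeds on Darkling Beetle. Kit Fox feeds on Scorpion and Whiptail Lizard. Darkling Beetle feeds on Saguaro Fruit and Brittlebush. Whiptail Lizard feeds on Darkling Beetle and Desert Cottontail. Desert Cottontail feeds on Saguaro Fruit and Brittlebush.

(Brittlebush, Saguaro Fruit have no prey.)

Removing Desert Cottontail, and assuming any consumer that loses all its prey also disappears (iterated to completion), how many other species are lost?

0

Remove Desert Cottontail.
Every predator of it retains at least one other prey: Whiptail Lizard still has Darkling Beetle.
No consumer loses all prey, so no secondary extinctions occur.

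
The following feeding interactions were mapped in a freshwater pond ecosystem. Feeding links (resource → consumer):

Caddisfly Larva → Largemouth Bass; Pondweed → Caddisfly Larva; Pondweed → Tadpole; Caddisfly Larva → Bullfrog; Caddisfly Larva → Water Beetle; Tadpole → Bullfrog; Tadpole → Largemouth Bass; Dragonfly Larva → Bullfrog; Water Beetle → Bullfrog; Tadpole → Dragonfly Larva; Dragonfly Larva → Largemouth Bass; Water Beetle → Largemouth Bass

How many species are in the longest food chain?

One longest chain: Pondweed → Caddisfly Larva → Water Beetle → Bullfrog.
It has 4 species and 3 links.

4 species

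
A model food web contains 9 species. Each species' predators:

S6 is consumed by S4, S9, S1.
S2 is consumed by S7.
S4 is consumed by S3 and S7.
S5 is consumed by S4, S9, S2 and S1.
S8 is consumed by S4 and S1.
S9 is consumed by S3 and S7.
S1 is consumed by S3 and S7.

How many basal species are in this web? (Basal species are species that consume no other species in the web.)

3

Basal species (no prey listed): S8, S5, S6.
Count: 3.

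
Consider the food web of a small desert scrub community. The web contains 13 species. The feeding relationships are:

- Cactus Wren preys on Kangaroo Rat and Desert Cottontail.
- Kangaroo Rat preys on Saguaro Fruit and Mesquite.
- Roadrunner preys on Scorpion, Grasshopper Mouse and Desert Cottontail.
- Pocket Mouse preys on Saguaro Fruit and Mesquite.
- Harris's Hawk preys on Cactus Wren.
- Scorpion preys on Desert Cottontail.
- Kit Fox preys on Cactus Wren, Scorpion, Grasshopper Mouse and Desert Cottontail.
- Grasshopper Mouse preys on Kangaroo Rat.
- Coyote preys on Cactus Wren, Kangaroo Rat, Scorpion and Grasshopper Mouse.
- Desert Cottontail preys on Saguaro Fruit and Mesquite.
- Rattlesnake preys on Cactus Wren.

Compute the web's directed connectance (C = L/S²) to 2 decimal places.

The web has S = 13 species and L = 23 feeding links.
C = L / S² = 23 / 169 = 0.1361 ≈ 0.14.

C = 0.14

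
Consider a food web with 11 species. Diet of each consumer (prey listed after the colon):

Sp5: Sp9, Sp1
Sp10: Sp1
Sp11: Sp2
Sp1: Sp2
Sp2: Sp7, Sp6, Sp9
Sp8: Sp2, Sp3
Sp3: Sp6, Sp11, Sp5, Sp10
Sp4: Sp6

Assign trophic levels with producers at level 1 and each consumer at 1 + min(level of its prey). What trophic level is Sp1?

Sp7 is a producer → level 1.
Sp2 eats Sp7 → level 2.
Sp1 eats Sp2 → level 3.
No prey of Sp1 is below level 2, so 3 is the minimum.

Trophic level 3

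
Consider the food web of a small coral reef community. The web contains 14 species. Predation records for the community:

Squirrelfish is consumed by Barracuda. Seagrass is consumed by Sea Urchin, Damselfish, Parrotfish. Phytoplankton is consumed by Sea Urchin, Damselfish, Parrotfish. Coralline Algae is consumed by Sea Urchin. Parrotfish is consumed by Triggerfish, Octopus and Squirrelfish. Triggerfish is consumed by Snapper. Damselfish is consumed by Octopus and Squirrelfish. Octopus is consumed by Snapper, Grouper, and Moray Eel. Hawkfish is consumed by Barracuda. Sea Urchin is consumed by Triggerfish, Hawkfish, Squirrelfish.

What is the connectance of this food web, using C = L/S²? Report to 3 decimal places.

The web has S = 14 species and L = 21 feeding links.
C = L / S² = 21 / 196 = 0.1071 ≈ 0.107.

C = 0.107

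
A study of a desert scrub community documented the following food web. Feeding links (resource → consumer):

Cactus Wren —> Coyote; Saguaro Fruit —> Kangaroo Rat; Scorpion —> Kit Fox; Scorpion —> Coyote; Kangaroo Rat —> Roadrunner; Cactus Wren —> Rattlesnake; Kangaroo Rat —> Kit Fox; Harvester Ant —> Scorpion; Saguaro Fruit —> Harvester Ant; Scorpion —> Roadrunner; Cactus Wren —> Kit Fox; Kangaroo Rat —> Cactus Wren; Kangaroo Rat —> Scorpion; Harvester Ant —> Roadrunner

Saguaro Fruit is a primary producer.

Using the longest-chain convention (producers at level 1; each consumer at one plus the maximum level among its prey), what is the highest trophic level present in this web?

Producers (level 1): Saguaro Fruit.
Saguaro Fruit → Kangaroo Rat → Cactus Wren → Rattlesnake gives Rattlesnake level 4.
No species has a prey at level 4, so no species reaches level 5.

4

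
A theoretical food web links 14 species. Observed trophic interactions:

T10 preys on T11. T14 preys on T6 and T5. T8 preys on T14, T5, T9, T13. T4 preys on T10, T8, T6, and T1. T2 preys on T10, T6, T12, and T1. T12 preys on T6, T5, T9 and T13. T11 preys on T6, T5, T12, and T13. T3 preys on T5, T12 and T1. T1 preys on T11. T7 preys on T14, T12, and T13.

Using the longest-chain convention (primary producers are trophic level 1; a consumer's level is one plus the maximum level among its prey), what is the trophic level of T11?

Trophic level 3

T9 is a producer → level 1.
T12 eats T9 (level 1); other prey at levels: T6 1, T5 1, T13 1 → level 2.
T11 eats T12 (level 2); other prey at levels: T6 1, T5 1, T13 1 → level 3.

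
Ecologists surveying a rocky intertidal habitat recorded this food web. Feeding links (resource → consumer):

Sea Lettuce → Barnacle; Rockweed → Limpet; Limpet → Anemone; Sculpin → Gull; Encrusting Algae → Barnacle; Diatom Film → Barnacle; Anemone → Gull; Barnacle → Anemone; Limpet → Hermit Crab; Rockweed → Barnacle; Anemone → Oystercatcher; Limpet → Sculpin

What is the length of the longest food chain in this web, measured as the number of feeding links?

One longest chain: Sea Lettuce → Barnacle → Anemone → Oystercatcher.
It has 4 species and 3 links.

3 links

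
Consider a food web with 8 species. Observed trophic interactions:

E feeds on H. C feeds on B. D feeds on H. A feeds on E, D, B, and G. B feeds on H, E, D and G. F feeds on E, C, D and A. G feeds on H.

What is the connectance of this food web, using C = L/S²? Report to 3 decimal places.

C = 0.250

The web has S = 8 species and L = 16 feeding links.
C = L / S² = 16 / 64 = 0.2500 ≈ 0.250.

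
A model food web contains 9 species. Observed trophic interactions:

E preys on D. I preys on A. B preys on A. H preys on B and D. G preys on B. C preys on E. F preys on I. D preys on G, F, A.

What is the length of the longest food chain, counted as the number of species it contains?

6 species

One longest chain: A → B → G → D → E → C.
It has 6 species and 5 links.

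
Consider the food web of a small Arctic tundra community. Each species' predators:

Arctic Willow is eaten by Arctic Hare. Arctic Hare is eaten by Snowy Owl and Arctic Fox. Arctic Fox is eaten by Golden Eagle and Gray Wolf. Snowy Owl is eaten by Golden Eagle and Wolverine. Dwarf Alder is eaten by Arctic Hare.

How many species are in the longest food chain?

4 species

One longest chain: Arctic Willow → Arctic Hare → Snowy Owl → Wolverine.
It has 4 species and 3 links.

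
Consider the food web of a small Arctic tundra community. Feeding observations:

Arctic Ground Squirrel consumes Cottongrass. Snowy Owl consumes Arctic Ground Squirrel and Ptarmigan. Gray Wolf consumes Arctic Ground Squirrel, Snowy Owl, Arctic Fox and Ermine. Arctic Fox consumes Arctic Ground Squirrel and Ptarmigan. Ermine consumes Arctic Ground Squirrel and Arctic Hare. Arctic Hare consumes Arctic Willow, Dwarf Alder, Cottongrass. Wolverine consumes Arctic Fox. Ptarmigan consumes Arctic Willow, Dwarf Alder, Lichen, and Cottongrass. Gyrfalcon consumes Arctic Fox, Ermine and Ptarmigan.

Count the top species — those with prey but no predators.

3

Top species (has prey, but nothing eats it): Gyrfalcon, Wolverine, Gray Wolf.
Count: 3.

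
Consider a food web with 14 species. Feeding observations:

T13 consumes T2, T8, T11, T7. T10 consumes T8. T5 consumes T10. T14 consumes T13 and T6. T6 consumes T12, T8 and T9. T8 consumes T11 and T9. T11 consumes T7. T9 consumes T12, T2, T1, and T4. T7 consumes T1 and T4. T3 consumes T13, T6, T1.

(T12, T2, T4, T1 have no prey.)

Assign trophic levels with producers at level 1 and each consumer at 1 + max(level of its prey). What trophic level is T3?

T4 is a producer → level 1.
T7 eats T4 (level 1); other prey at levels: T1 1 → level 2.
T11 eats T7 → level 3.
T8 eats T11 (level 3); other prey at levels: T9 2 → level 4.
T6 eats T8 (level 4); other prey at levels: T12 1, T9 2 → level 5.
T3 eats T6 (level 5); other prey at levels: T1 1, T13 5 → level 6.

Trophic level 6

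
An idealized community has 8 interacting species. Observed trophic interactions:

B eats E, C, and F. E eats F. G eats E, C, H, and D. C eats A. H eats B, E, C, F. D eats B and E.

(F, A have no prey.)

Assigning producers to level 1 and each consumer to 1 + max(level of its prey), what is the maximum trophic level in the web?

Producers (level 1): F, A.
A → C → B → H → G gives G level 5.
No species has a prey at level 5, so no species reaches level 6.

5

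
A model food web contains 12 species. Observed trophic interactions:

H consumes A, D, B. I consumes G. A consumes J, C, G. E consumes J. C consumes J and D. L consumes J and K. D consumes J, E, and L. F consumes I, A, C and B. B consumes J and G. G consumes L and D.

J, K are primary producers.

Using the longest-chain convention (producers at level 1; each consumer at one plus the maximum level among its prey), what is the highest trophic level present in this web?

Producers (level 1): J, K.
J → L → D → G → I → F gives F level 6.
No species has a prey at level 6, so no species reaches level 7.

6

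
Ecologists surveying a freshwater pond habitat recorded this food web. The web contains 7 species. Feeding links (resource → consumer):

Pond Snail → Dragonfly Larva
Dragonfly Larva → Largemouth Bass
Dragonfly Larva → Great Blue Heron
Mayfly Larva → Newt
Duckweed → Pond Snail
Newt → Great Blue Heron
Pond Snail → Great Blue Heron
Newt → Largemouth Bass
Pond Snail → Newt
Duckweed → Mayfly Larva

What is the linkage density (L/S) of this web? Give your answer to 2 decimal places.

There are L = 10 links among S = 7 species.
L/S = 10/7 = 1.4286 ≈ 1.43.

L/S = 1.43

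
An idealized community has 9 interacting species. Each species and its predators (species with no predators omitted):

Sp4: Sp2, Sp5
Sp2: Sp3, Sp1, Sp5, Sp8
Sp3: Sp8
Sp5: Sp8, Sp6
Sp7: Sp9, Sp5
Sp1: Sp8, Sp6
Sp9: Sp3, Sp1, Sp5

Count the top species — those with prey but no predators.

2

Top species (has prey, but nothing eats it): Sp8, Sp6.
Count: 2.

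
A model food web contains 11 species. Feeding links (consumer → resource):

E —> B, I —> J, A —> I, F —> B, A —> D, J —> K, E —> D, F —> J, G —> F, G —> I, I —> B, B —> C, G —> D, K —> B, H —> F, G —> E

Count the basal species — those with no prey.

2

Basal species (no prey listed): C, D.
Count: 2.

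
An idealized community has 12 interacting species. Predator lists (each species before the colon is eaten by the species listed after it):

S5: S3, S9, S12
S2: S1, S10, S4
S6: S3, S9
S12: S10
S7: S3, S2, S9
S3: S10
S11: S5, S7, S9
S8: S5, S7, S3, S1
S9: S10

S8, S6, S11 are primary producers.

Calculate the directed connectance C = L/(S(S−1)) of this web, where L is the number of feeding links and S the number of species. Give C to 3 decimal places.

The web has S = 12 species and L = 21 feeding links.
C = L / (S(S−1)) = 21 / 132 = 0.1591 ≈ 0.159.

C = 0.159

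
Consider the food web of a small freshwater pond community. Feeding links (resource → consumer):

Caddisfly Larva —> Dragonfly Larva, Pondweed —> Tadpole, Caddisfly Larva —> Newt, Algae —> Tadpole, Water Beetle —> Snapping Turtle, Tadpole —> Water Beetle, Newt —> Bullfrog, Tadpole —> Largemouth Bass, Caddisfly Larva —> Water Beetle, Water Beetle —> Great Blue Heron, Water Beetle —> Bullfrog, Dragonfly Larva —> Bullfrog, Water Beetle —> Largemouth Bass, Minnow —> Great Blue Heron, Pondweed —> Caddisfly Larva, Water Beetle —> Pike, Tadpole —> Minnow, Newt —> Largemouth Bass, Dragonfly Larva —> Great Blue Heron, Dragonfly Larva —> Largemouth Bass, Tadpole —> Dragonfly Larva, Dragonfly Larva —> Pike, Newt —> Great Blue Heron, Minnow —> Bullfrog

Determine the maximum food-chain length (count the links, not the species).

One longest chain: Algae → Tadpole → Water Beetle → Snapping Turtle.
It has 4 species and 3 links.

3 links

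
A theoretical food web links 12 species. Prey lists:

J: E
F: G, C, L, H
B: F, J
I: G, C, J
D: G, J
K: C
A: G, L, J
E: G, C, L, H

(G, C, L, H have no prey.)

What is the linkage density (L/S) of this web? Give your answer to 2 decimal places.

L/S = 1.67

There are L = 20 links among S = 12 species.
L/S = 20/12 = 1.6667 ≈ 1.67.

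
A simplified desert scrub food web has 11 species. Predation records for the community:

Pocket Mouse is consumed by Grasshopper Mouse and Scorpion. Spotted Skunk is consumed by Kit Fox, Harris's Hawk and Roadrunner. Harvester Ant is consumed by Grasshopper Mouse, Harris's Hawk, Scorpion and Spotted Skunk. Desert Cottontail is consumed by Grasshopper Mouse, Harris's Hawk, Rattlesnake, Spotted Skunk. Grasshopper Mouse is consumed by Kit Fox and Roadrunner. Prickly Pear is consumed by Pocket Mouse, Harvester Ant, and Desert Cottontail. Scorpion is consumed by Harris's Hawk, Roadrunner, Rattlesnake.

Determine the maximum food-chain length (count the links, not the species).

3 links

One longest chain: Prickly Pear → Pocket Mouse → Scorpion → Harris's Hawk.
It has 4 species and 3 links.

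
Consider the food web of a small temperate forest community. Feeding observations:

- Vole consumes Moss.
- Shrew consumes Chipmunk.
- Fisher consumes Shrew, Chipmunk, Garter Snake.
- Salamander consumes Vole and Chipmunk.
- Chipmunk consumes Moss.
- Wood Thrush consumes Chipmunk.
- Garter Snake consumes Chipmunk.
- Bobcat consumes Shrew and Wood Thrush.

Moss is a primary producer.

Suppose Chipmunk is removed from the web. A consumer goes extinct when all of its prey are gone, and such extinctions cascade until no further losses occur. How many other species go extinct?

Remove Chipmunk.
Round 1: Garter Snake (all prey gone), Wood Thrush (all prey gone), Shrew (all prey gone) → extinct.
Round 2: Bobcat (all prey gone), Fisher (all prey gone) → extinct.
No further losses. Total secondary extinctions: 5.

5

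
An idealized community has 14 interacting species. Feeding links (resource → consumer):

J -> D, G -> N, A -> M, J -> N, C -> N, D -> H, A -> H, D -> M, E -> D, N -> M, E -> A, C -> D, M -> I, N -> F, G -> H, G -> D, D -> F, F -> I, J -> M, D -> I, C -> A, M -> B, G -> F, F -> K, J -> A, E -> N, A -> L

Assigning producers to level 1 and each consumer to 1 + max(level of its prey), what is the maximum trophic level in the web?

4

Producers (level 1): C, E, G, J.
C → D → F → K gives K level 4.
No species has a prey at level 4, so no species reaches level 5.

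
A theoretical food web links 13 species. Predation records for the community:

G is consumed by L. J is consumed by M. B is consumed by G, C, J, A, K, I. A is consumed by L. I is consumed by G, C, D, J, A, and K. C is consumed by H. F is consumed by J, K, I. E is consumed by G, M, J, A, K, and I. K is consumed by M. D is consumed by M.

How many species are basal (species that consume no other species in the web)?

Basal species (no prey listed): E, F, B.
Count: 3.

3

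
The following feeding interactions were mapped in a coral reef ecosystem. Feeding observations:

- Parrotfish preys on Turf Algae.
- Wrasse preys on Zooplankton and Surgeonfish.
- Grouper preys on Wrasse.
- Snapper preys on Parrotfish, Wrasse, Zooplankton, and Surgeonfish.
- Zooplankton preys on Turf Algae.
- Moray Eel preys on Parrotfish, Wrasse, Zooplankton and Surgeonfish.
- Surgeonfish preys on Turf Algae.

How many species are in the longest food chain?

4 species

One longest chain: Turf Algae → Surgeonfish → Wrasse → Snapper.
It has 4 species and 3 links.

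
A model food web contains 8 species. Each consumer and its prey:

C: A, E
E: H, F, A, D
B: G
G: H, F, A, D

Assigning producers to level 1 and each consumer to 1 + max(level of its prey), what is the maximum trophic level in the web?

3

Producers (level 1): H, F, A, D.
H → E → C gives C level 3.
No species has a prey at level 3, so no species reaches level 4.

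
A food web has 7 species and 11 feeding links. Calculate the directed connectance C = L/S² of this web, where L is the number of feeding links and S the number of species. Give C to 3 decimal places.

C = 0.224

The web has S = 7 species and L = 11 feeding links.
C = L / S² = 11 / 49 = 0.2245 ≈ 0.224.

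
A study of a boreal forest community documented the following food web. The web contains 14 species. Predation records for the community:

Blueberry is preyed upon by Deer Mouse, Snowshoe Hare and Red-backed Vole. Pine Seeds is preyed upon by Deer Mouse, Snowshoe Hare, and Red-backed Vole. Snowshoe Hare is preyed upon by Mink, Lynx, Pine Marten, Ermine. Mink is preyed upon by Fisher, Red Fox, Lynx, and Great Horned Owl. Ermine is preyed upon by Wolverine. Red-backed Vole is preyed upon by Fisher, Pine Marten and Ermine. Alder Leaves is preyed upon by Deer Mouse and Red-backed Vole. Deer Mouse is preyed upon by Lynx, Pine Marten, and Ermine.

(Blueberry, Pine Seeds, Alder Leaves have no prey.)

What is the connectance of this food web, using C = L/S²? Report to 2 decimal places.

C = 0.12

The web has S = 14 species and L = 23 feeding links.
C = L / S² = 23 / 196 = 0.1173 ≈ 0.12.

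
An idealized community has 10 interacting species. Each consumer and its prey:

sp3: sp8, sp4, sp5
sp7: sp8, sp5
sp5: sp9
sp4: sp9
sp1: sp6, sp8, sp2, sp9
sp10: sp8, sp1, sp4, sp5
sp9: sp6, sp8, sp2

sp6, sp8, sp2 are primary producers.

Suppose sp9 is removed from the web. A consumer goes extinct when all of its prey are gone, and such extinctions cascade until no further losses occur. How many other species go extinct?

Remove sp9.
Round 1: sp4 (all prey gone), sp5 (all prey gone) → extinct.
No further losses. Total secondary extinctions: 2.

2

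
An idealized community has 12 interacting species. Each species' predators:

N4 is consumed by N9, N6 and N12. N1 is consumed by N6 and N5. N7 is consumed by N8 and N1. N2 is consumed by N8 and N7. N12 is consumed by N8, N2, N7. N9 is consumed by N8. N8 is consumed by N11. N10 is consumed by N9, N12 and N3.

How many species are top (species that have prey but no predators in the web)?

4

Top species (has prey, but nothing eats it): N3, N6, N5, N11.
Count: 4.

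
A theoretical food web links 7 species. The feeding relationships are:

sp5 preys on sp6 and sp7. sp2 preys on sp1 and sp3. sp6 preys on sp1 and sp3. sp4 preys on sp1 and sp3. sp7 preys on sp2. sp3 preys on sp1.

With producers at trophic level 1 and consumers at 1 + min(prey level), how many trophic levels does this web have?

Producers (level 1): sp1.
Following each consumer down to its lowest-level prey: sp1 → sp2 → sp7 (levels 1 through 3).
All prey of sp7 (sp2 2) are at level 2 or above, so sp7 is at level 1 + 2 = 3.
Every consumer has at least one prey at level 2 or below, so none exceeds level 3.

3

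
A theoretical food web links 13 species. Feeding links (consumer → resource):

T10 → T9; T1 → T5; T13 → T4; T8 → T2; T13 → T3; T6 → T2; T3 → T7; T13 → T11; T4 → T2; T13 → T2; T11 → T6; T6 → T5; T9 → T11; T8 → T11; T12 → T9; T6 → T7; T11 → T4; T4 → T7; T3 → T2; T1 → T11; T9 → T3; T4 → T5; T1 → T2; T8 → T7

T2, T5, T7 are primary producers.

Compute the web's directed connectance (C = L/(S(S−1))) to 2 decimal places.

The web has S = 13 species and L = 24 feeding links.
C = L / (S(S−1)) = 24 / 156 = 0.1538 ≈ 0.15.

C = 0.15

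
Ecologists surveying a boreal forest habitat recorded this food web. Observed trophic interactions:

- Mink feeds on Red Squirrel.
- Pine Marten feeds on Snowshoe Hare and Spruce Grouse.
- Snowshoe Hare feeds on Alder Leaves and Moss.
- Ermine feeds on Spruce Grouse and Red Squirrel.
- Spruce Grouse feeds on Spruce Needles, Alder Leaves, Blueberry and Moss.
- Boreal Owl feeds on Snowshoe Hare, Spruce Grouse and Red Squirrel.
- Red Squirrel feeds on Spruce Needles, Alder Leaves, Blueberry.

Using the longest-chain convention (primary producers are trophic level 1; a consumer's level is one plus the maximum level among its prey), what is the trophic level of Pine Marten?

Blueberry is a producer → level 1.
Spruce Grouse eats Blueberry (level 1); other prey at levels: Spruce Needles 1, Alder Leaves 1, Moss 1 → level 2.
Pine Marten eats Spruce Grouse (level 2); other prey at levels: Snowshoe Hare 2 → level 3.

Trophic level 3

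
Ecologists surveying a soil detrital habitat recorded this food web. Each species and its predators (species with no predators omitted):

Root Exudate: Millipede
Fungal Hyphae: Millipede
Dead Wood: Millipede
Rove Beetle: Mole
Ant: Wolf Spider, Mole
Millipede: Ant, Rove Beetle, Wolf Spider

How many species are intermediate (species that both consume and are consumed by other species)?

Intermediate species (has both prey and predators): Millipede, Ant, Rove Beetle.
Count: 3.

3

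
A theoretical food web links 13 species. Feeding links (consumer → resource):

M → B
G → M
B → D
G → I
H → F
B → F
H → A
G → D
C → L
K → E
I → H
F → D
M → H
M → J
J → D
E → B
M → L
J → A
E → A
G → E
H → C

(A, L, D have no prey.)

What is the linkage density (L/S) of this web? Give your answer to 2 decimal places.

L/S = 1.62

There are L = 21 links among S = 13 species.
L/S = 21/13 = 1.6154 ≈ 1.62.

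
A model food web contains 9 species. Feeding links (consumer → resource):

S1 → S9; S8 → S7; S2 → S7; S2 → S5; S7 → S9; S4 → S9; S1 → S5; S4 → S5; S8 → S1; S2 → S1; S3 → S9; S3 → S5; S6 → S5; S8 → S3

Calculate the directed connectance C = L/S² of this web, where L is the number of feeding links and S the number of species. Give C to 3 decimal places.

The web has S = 9 species and L = 14 feeding links.
C = L / S² = 14 / 81 = 0.1728 ≈ 0.173.

C = 0.173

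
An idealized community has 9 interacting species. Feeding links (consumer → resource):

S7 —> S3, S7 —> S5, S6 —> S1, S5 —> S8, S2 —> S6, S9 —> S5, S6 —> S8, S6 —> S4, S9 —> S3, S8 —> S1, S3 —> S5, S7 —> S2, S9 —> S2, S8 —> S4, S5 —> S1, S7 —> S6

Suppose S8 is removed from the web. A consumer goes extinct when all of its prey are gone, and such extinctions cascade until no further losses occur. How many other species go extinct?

Remove S8.
Every predator of it retains at least one other prey: S5 still has S1; S6 still has S1, S4.
No consumer loses all prey, so no secondary extinctions occur.

0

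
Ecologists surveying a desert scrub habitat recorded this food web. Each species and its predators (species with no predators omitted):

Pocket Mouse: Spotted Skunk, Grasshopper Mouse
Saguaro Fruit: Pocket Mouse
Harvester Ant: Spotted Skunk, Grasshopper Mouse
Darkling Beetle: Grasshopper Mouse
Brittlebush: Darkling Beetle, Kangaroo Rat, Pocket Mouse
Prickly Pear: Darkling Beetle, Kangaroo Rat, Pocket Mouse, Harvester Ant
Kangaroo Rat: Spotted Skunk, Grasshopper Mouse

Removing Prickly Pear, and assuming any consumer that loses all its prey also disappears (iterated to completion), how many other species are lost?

1

Remove Prickly Pear.
Round 1: Harvester Ant (all prey gone) → extinct.
No further losses. Total secondary extinctions: 1.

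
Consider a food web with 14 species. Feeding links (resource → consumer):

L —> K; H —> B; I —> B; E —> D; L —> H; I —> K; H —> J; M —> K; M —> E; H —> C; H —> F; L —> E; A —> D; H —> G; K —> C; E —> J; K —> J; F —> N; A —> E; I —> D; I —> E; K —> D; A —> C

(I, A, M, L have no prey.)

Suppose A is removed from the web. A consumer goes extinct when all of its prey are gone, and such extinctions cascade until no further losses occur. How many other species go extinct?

0

Remove A.
Every predator of it retains at least one other prey: E still has I, M, L; D still has I, K, E; C still has H, K.
No consumer loses all prey, so no secondary extinctions occur.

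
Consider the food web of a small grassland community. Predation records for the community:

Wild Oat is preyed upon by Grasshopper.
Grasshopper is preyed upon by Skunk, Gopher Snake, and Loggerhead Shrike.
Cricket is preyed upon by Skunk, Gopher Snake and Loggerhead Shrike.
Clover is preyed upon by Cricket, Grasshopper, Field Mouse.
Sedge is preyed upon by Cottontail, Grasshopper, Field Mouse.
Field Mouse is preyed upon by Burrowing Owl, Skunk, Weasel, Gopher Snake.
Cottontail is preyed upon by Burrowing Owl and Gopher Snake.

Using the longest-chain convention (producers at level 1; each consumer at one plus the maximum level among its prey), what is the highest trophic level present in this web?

Producers (level 1): Sedge, Clover, Wild Oat.
Sedge → Grasshopper → Skunk gives Skunk level 3.
No species has a prey at level 3, so no species reaches level 4.

3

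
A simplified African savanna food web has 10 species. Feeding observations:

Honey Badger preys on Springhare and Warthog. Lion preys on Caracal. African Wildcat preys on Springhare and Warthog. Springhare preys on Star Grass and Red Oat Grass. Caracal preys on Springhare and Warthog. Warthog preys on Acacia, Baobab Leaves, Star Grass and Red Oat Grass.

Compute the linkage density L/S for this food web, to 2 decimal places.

There are L = 13 links among S = 10 species.
L/S = 13/10 = 1.3000 ≈ 1.30.

L/S = 1.30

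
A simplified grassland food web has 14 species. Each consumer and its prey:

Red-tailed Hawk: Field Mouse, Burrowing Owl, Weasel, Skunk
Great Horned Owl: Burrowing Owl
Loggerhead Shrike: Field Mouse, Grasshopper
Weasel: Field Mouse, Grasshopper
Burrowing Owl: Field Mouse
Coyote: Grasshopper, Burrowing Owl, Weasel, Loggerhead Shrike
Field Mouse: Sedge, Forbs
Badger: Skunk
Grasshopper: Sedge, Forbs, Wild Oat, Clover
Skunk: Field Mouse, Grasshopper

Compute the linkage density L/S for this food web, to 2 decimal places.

There are L = 23 links among S = 14 species.
L/S = 23/14 = 1.6429 ≈ 1.64.

L/S = 1.64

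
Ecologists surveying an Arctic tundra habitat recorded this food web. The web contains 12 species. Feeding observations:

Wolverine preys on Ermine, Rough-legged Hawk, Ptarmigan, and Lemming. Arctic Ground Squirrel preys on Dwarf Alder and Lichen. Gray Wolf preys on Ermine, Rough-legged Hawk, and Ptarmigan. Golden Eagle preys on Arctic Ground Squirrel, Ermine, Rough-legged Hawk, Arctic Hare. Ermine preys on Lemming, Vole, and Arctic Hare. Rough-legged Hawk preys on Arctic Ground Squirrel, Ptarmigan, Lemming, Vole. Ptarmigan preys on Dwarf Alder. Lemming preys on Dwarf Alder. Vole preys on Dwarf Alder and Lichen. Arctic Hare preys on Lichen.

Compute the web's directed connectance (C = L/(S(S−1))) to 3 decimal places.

C = 0.189

The web has S = 12 species and L = 25 feeding links.
C = L / (S(S−1)) = 25 / 132 = 0.1894 ≈ 0.189.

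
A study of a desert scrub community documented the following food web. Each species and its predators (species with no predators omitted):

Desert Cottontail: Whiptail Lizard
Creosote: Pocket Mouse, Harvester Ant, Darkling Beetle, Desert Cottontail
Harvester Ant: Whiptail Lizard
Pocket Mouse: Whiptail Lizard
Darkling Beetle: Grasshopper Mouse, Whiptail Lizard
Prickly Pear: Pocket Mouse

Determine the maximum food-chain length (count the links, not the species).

One longest chain: Creosote → Darkling Beetle → Grasshopper Mouse.
It has 3 species and 2 links.

2 links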